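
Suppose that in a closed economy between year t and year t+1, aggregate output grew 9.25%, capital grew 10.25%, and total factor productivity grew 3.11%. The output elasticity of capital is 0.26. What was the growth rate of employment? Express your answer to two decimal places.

4.70%

Labor's share = 1 − 0.26 = 0.74.
gY = gA + 0.26×10.25 + 0.74×g.
0.74×g = 9.25 − 3.11 − 2.665 = 3.475.
g = 3.475 / 0.74 = 4.6959%.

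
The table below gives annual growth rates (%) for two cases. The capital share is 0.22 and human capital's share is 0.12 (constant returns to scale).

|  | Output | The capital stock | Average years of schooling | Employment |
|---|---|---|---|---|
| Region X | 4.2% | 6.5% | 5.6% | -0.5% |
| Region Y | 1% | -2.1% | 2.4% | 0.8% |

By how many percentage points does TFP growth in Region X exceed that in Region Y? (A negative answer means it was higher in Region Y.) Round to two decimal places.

1.78 percentage points

Labor's share = 1 − 0.22 − 0.12 = 0.66.
Region X: TFP = 4.2 − 1.43 − 0.672 + 0.33 = 2.428%.
Region Y: TFP = 1 + 0.462 − 0.288 − 0.528 = 0.646%.
Difference = 2.428 − (0.646) = 1.782 pp.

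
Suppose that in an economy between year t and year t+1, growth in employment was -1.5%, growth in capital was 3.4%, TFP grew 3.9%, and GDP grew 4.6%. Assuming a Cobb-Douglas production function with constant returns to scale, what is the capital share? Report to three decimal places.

0.449

gY = gA + α·gK + (1−α)·gL, so gY − gA − gL = α(gK − gL).
4.6 − 3.9 + 1.5 = α × (3.4 − (-1.5)).
2.2 = 4.9 α, so α = 0.44898.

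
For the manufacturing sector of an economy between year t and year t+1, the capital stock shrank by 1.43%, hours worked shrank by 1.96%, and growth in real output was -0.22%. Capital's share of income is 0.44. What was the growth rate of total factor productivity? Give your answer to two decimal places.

1.51%

Labor's share = 1 − 0.44 = 0.56.
The capital stock: 0.44 × (-1.43) = -0.6292 pp.
Hours worked: 0.56 × (-1.96) = -1.0976 pp.
TFP growth = -0.22 + 1.7268 = 1.5068%.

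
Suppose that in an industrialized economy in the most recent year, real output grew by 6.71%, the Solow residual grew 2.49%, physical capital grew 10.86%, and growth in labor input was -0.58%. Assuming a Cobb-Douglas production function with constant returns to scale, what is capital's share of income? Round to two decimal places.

Capital's share of income is 0.42.

gY = gA + α·gK + (1−α)·gL, so gY − gA − gL = α(gK − gL).
6.71 − 2.49 + 0.58 = α × (10.86 − (-0.58)).
4.8 = 11.44 α, so α = 0.4196.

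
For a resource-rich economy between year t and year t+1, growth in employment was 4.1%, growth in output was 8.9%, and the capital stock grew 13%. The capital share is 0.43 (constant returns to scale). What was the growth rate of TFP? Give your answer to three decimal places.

Labor's share = 1 − 0.43 = 0.57.
The capital stock: 0.43 × 13 = 5.59 pp.
Employment: 0.57 × 4.1 = 2.337 pp.
TFP growth = 8.9 − 7.927 = 0.973%.

TFP growth was 0.973%.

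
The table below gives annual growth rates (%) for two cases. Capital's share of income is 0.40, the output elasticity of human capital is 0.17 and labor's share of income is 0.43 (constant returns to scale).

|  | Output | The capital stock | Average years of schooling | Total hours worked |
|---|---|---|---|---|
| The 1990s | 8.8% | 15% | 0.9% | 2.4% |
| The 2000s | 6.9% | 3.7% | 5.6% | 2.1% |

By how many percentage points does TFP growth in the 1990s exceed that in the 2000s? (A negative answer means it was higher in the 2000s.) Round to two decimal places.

-1.95 percentage points

Labor's share = 1 − 0.4 − 0.17 = 0.43.
The 1990s: TFP = 8.8 − 6 − 0.153 − 1.032 = 1.615%.
The 2000s: TFP = 6.9 − 1.48 − 0.952 − 0.903 = 3.565%.
Difference = 1.615 − (3.565) = -1.95 pp.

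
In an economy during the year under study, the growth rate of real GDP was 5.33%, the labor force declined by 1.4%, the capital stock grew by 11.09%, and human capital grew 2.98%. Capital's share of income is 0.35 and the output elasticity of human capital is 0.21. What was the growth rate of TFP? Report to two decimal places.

Labor's share = 1 − 0.35 − 0.21 = 0.44.
The capital stock: 0.35 × 11.09 = 3.8815 pp.
Human capital: 0.21 × 2.98 = 0.6258 pp.
The labor force: 0.44 × (-1.4) = -0.616 pp.
TFP growth = 5.33 − 3.8913 = 1.4387%.

TFP growth was 1.44%.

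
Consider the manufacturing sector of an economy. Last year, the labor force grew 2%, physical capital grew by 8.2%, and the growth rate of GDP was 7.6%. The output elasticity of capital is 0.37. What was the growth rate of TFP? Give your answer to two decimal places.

Labor's share = 1 − 0.37 = 0.63.
Physical capital: 0.37 × 8.2 = 3.034 pp.
The labor force: 0.63 × 2 = 1.26 pp.
TFP growth = 7.6 − 4.294 = 3.306%.

3.31%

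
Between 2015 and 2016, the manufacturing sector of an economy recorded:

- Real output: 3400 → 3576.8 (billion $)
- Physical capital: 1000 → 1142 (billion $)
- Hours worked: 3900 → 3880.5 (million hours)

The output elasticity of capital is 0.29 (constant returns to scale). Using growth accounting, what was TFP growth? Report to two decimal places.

TFP grew 1.44%.

Real output growth = (3576.8 − 3400) / 3400 = 5.2%.
Physical capital growth = (1142 − 1000) / 1000 = 14.2%.
Hours worked growth = (3880.5 − 3900) / 3900 = -0.5%.
Labor's share = 1 − 0.29 = 0.71.
Physical capital: 0.29 × 14.2 = 4.118 pp.
Hours worked: 0.71 × (-0.5) = -0.355 pp.
TFP growth = 5.2 − 3.763 = 1.437%.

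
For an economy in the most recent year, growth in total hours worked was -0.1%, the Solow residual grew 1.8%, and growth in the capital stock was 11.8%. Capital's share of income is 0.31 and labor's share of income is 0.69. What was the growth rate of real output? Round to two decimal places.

5.39%

Labor's share = 1 − 0.31 = 0.69.
The capital stock: 0.31 × 11.8 = 3.658 pp.
Total hours worked: 0.69 × (-0.1) = -0.069 pp.
Output growth = 1.8 + 3.589 = 5.389%.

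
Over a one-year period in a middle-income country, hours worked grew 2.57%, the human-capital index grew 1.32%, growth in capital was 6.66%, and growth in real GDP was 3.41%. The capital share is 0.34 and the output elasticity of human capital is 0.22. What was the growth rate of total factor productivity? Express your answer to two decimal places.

-0.28%

Labor's share = 1 − 0.34 − 0.22 = 0.44.
Capital: 0.34 × 6.66 = 2.2644 pp.
The human-capital index: 0.22 × 1.32 = 0.2904 pp.
Hours worked: 0.44 × 2.57 = 1.1308 pp.
TFP growth = 3.41 − 3.6856 = -0.2756%.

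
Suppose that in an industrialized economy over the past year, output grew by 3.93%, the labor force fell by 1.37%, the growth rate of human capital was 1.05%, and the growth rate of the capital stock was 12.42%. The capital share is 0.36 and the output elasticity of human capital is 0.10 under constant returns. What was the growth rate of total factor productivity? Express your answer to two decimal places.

Labor's share = 1 − 0.36 − 0.1 = 0.54.
The capital stock: 0.36 × 12.42 = 4.4712 pp.
Human capital: 0.1 × 1.05 = 0.105 pp.
The labor force: 0.54 × (-1.37) = -0.7398 pp.
TFP growth = 3.93 − 3.8364 = 0.0936%.

0.09%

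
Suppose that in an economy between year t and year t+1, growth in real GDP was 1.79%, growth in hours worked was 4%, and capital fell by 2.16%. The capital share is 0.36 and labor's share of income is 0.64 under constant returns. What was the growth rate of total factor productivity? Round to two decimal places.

0.01%

Labor's share = 1 − 0.36 = 0.64.
Capital: 0.36 × (-2.16) = -0.7776 pp.
Hours worked: 0.64 × 4 = 2.56 pp.
TFP growth = 1.79 − 1.7824 = 0.0076%.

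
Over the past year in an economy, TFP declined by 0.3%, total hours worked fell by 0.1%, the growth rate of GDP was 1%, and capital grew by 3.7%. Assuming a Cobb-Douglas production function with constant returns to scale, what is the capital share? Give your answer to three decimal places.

gY = gA + α·gK + (1−α)·gL, so gY − gA − gL = α(gK − gL).
1 + 0.3 + 0.1 = α × (3.7 − (-0.1)).
1.4 = 3.8 α, so α = 0.36842.

α = 0.368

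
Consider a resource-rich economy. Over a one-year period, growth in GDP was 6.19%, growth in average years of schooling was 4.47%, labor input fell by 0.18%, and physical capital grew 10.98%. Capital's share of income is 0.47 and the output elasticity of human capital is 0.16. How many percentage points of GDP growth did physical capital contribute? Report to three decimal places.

5.161 pp

Contribution = share × growth = 0.47 × 10.98 = 5.1606 pp.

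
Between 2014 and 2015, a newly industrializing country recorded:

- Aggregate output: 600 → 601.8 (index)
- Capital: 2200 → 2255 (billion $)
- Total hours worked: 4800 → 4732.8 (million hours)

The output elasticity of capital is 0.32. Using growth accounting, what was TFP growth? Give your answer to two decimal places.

Aggregate output growth = (601.8 − 600) / 600 = 0.3%.
Capital growth = (2255 − 2200) / 2200 = 2.5%.
Total hours worked growth = (4732.8 − 4800) / 4800 = -1.4%.
Labor's share = 1 − 0.32 = 0.68.
Capital: 0.32 × 2.5 = 0.8 pp.
Total hours worked: 0.68 × (-1.4) = -0.952 pp.
TFP growth = 0.3 + 0.152 = 0.452%.

0.45%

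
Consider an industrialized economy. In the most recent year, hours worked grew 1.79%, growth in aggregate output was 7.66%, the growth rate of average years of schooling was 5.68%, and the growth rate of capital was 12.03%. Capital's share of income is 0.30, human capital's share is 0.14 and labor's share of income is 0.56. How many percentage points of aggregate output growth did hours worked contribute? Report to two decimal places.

Labor's share = 1 − 0.3 − 0.14 = 0.56.
Contribution = share × growth = 0.56 × 1.79 = 1.0024 pp.

1.00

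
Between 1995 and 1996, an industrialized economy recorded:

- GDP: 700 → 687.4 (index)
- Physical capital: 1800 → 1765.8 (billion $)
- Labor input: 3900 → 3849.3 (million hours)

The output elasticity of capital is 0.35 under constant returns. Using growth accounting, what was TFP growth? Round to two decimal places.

-0.29%

GDP growth = (687.4 − 700) / 700 = -1.8%.
Physical capital growth = (1765.8 − 1800) / 1800 = -1.9%.
Labor input growth = (3849.3 − 3900) / 3900 = -1.3%.
Labor's share = 1 − 0.35 = 0.65.
Physical capital: 0.35 × (-1.9) = -0.665 pp.
Labor input: 0.65 × (-1.3) = -0.845 pp.
TFP growth = -1.8 + 1.51 = -0.29%.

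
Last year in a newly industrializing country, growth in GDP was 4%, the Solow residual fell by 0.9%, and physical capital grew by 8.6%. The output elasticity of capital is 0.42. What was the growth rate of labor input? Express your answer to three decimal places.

Labor's share = 1 − 0.42 = 0.58.
gY = gA + 0.42×8.6 + 0.58×g.
0.58×g = 4 + 0.9 − 3.612 = 1.288.
g = 1.288 / 0.58 = 2.22069%.

2.221%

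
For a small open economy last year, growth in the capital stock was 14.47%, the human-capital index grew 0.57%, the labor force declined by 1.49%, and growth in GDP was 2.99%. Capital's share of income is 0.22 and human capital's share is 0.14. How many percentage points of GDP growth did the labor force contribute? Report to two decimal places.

Labor's share = 1 − 0.22 − 0.14 = 0.64.
Contribution = share × growth = 0.64 × (-1.49) = -0.9536 pp.

-0.95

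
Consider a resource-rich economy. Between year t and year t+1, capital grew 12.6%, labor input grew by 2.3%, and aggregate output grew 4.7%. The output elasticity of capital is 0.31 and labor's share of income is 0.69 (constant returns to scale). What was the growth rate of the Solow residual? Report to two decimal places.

-0.79%

Labor's share = 1 − 0.31 = 0.69.
Capital: 0.31 × 12.6 = 3.906 pp.
Labor input: 0.69 × 2.3 = 1.587 pp.
TFP growth = 4.7 − 5.493 = -0.793%.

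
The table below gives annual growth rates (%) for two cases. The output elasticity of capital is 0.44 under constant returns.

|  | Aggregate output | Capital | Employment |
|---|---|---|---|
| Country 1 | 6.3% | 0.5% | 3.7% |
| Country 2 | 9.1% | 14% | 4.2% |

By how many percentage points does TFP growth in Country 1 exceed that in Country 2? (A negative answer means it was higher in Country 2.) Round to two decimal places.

3.42 percentage points

Labor's share = 1 − 0.44 = 0.56.
Country 1: TFP = 6.3 − 0.22 − 2.072 = 4.008%.
Country 2: TFP = 9.1 − 6.16 − 2.352 = 0.588%.
Difference = 4.008 − (0.588) = 3.42 pp.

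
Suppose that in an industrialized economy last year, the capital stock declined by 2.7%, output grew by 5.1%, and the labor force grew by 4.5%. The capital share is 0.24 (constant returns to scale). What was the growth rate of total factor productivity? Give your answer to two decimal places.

Labor's share = 1 − 0.24 = 0.76.
The capital stock: 0.24 × (-2.7) = -0.648 pp.
The labor force: 0.76 × 4.5 = 3.42 pp.
TFP growth = 5.1 − 2.772 = 2.328%.

2.33%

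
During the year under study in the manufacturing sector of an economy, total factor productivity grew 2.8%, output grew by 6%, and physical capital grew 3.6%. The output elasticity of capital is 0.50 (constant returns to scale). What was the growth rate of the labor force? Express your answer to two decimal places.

2.80%

Labor's share = 1 − 0.5 = 0.5.
gY = gA + 0.5×3.6 + 0.5×g.
0.5×g = 6 − 2.8 − 1.8 = 1.4.
g = 1.4 / 0.5 = 2.8%.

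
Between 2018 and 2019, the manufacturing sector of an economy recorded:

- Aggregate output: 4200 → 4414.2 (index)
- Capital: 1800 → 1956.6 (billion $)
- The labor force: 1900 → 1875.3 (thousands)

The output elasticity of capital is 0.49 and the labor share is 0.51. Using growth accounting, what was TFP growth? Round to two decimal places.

TFP grew 1.50%.

Aggregate output growth = (4414.2 − 4200) / 4200 = 5.1%.
Capital growth = (1956.6 − 1800) / 1800 = 8.7%.
The labor force growth = (1875.3 − 1900) / 1900 = -1.3%.
Labor's share = 1 − 0.49 = 0.51.
Capital: 0.49 × 8.7 = 4.263 pp.
The labor force: 0.51 × (-1.3) = -0.663 pp.
TFP growth = 5.1 − 3.6 = 1.5%.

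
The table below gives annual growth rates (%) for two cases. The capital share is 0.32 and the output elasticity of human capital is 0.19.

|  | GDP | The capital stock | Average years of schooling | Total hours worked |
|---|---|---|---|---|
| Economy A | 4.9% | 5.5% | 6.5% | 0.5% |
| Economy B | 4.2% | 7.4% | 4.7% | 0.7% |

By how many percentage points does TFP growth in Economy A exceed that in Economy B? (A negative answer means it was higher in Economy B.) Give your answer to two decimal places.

Labor's share = 1 − 0.32 − 0.19 = 0.49.
Economy A: TFP = 4.9 − 1.76 − 1.235 − 0.245 = 1.66%.
Economy B: TFP = 4.2 − 2.368 − 0.893 − 0.343 = 0.596%.
Difference = 1.66 − (0.596) = 1.064 pp.

1.06 percentage points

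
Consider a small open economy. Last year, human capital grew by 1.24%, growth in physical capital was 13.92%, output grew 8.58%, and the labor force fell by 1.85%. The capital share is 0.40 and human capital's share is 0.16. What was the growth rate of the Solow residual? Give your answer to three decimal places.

Labor's share = 1 − 0.4 − 0.16 = 0.44.
Physical capital: 0.4 × 13.92 = 5.568 pp.
Human capital: 0.16 × 1.24 = 0.1984 pp.
The labor force: 0.44 × (-1.85) = -0.814 pp.
TFP growth = 8.58 − 4.9524 = 3.6276%.

3.628%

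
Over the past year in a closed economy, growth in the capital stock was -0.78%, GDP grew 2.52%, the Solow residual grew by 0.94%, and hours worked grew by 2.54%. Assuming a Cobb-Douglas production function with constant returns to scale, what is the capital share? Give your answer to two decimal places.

α = 0.29

gY = gA + α·gK + (1−α)·gL, so gY − gA − gL = α(gK − gL).
2.52 − 0.94 − 2.54 = α × (-0.78 − 2.54).
-0.96 = -3.32 α, so α = 0.2892.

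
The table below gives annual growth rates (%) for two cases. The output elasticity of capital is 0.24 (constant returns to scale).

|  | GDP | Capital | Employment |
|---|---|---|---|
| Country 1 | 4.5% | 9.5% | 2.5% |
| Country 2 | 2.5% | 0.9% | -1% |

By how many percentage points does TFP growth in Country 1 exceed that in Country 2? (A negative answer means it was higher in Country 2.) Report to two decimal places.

-2.72 percentage points

Labor's share = 1 − 0.24 = 0.76.
Country 1: TFP = 4.5 − 2.28 − 1.9 = 0.32%.
Country 2: TFP = 2.5 − 0.216 + 0.76 = 3.044%.
Difference = 0.32 − (3.044) = -2.724 pp.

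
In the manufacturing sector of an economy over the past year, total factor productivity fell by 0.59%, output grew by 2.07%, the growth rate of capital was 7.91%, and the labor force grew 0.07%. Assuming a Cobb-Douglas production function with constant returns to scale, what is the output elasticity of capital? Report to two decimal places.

0.33

gY = gA + α·gK + (1−α)·gL, so gY − gA − gL = α(gK − gL).
2.07 + 0.59 − 0.07 = α × (7.91 − 0.07).
2.59 = 7.84 α, so α = 0.3304.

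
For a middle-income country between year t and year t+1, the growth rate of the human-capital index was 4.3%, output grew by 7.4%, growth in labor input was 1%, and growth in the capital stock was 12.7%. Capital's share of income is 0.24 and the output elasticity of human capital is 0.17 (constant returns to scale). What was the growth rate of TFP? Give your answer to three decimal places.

Labor's share = 1 − 0.24 − 0.17 = 0.59.
The capital stock: 0.24 × 12.7 = 3.048 pp.
The human-capital index: 0.17 × 4.3 = 0.731 pp.
Labor input: 0.59 × 1 = 0.59 pp.
TFP growth = 7.4 − 4.369 = 3.031%.

3.031%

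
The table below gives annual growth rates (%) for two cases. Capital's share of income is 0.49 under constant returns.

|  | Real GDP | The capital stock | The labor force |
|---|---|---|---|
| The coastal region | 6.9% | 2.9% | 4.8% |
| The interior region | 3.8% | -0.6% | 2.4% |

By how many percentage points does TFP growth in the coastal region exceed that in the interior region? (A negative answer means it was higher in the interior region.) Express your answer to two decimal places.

0.16 percentage points

Labor's share = 1 − 0.49 = 0.51.
The coastal region: TFP = 6.9 − 1.421 − 2.448 = 3.031%.
The interior region: TFP = 3.8 + 0.294 − 1.224 = 2.87%.
Difference = 3.031 − (2.87) = 0.161 pp.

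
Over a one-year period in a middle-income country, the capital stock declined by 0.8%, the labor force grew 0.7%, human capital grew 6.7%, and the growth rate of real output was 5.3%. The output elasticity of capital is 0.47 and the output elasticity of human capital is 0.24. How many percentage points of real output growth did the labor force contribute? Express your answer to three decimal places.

Labor's share = 1 − 0.47 − 0.24 = 0.29.
Contribution = share × growth = 0.29 × 0.7 = 0.203 pp.

0.203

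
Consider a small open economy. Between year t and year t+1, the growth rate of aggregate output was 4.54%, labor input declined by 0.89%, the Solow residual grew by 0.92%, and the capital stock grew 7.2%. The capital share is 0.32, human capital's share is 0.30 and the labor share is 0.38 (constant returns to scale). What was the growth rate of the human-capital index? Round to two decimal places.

Labor's share = 1 − 0.32 − 0.3 = 0.38.
gY = gA + 0.32×7.2 + 0.38×(-0.89) + 0.3×g.
0.3×g = 4.54 − 0.92 − 1.9658 = 1.6542.
g = 1.6542 / 0.3 = 5.514%.

5.51%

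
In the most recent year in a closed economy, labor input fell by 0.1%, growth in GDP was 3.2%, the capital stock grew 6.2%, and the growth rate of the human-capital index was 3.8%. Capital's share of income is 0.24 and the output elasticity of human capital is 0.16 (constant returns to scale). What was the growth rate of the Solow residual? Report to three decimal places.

Labor's share = 1 − 0.24 − 0.16 = 0.6.
The capital stock: 0.24 × 6.2 = 1.488 pp.
The human-capital index: 0.16 × 3.8 = 0.608 pp.
Labor input: 0.6 × (-0.1) = -0.06 pp.
TFP growth = 3.2 − 2.036 = 1.164%.

1.164%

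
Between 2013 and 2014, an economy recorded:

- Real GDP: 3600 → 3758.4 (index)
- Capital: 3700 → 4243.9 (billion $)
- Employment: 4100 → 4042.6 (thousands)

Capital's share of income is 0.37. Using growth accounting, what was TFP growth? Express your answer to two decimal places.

-0.16%

Real GDP growth = (3758.4 − 3600) / 3600 = 4.4%.
Capital growth = (4243.9 − 3700) / 3700 = 14.7%.
Employment growth = (4042.6 − 4100) / 4100 = -1.4%.
Labor's share = 1 − 0.37 = 0.63.
Capital: 0.37 × 14.7 = 5.439 pp.
Employment: 0.63 × (-1.4) = -0.882 pp.
TFP growth = 4.4 − 4.557 = -0.157%.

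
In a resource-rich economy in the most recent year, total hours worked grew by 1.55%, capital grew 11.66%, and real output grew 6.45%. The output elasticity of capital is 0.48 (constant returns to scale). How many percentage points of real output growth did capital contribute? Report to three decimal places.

5.597

Contribution = share × growth = 0.48 × 11.66 = 5.5968 pp.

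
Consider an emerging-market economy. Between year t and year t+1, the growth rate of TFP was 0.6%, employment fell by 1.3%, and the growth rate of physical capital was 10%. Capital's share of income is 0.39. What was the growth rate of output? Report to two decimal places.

Labor's share = 1 − 0.39 = 0.61.
Physical capital: 0.39 × 10 = 3.9 pp.
Employment: 0.61 × (-1.3) = -0.793 pp.
Output growth = 0.6 + 3.107 = 3.707%.

Output growth was 3.71%.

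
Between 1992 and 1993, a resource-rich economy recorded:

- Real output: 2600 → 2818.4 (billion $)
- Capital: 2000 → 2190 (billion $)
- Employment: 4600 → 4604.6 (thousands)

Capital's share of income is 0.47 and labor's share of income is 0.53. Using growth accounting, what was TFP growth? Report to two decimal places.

3.88%

Real output growth = (2818.4 − 2600) / 2600 = 8.4%.
Capital growth = (2190 − 2000) / 2000 = 9.5%.
Employment growth = (4604.6 − 4600) / 4600 = 0.1%.
Labor's share = 1 − 0.47 = 0.53.
Capital: 0.47 × 9.5 = 4.465 pp.
Employment: 0.53 × 0.1 = 0.053 pp.
TFP growth = 8.4 − 4.518 = 3.882%.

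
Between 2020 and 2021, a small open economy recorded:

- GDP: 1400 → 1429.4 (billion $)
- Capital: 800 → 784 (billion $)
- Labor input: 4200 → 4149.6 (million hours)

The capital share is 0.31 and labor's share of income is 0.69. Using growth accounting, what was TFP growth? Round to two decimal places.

GDP growth = (1429.4 − 1400) / 1400 = 2.1%.
Capital growth = (784 − 800) / 800 = -2%.
Labor input growth = (4149.6 − 4200) / 4200 = -1.2%.
Labor's share = 1 − 0.31 = 0.69.
Capital: 0.31 × (-2) = -0.62 pp.
Labor input: 0.69 × (-1.2) = -0.828 pp.
TFP growth = 2.1 + 1.448 = 3.548%.

TFP grew 3.55%.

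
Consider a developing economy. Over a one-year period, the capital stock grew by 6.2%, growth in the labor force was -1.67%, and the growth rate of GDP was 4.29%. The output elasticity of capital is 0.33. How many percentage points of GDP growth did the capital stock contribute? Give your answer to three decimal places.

2.046

Contribution = share × growth = 0.33 × 6.2 = 2.046 pp.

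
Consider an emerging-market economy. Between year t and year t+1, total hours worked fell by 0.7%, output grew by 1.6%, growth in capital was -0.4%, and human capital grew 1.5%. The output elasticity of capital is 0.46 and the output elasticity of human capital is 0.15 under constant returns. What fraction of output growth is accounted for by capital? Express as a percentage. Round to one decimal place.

-11.5%

Capital contributed 0.46 × (-0.4) = -0.184 pp.
Share of growth = -0.184 / 1.6 × 100 = -11.5%.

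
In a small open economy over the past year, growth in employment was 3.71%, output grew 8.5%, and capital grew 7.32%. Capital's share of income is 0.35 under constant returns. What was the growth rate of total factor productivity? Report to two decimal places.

Total factor productivity grew 3.53%.

Labor's share = 1 − 0.35 = 0.65.
Capital: 0.35 × 7.32 = 2.562 pp.
Employment: 0.65 × 3.71 = 2.4115 pp.
TFP growth = 8.5 − 4.9735 = 3.5265%.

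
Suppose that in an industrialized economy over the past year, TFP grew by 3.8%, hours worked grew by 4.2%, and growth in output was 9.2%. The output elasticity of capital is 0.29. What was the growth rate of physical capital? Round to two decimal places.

Labor's share = 1 − 0.29 = 0.71.
gY = gA + 0.71×4.2 + 0.29×g.
0.29×g = 9.2 − 3.8 − 2.982 = 2.418.
g = 2.418 / 0.29 = 8.3379%.

Physical capital grew 8.34%.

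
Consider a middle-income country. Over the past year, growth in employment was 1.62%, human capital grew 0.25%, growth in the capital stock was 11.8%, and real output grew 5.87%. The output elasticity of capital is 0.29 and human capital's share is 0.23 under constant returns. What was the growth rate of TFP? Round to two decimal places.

Labor's share = 1 − 0.29 − 0.23 = 0.48.
The capital stock: 0.29 × 11.8 = 3.422 pp.
Human capital: 0.23 × 0.25 = 0.0575 pp.
Employment: 0.48 × 1.62 = 0.7776 pp.
TFP growth = 5.87 − 4.2571 = 1.6129%.

1.61%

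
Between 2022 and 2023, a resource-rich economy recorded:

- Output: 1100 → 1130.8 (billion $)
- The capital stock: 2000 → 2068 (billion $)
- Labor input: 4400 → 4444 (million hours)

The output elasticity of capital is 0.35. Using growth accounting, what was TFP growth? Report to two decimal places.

Output growth = (1130.8 − 1100) / 1100 = 2.8%.
The capital stock growth = (2068 − 2000) / 2000 = 3.4%.
Labor input growth = (4444 − 4400) / 4400 = 1%.
Labor's share = 1 − 0.35 = 0.65.
The capital stock: 0.35 × 3.4 = 1.19 pp.
Labor input: 0.65 × 1 = 0.65 pp.
TFP growth = 2.8 − 1.84 = 0.96%.

TFP grew 0.96%.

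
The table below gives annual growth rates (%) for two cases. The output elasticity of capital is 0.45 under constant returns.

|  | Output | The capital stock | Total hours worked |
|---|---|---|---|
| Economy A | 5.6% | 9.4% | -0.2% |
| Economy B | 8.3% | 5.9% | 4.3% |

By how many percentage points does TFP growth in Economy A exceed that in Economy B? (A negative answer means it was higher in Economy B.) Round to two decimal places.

Labor's share = 1 − 0.45 = 0.55.
Economy A: TFP = 5.6 − 4.23 + 0.11 = 1.48%.
Economy B: TFP = 8.3 − 2.655 − 2.365 = 3.28%.
Difference = 1.48 − (3.28) = -1.8 pp.

-1.80 percentage points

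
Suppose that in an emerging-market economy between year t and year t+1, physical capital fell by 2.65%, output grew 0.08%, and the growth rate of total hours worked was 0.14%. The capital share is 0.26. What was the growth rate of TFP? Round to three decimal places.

Labor's share = 1 − 0.26 = 0.74.
Physical capital: 0.26 × (-2.65) = -0.689 pp.
Total hours worked: 0.74 × 0.14 = 0.1036 pp.
TFP growth = 0.08 + 0.5854 = 0.6654%.

TFP grew 0.665%.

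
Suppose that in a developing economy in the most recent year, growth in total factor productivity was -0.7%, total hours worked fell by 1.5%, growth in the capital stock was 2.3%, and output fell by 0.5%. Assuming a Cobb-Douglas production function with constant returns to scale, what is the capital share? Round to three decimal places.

α = 0.447

gY = gA + α·gK + (1−α)·gL, so gY − gA − gL = α(gK − gL).
-0.5 + 0.7 + 1.5 = α × (2.3 − (-1.5)).
1.7 = 3.8 α, so α = 0.44737.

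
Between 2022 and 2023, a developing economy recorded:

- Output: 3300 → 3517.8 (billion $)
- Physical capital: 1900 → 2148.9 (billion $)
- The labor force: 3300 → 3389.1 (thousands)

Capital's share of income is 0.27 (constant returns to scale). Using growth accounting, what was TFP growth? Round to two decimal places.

Output growth = (3517.8 − 3300) / 3300 = 6.6%.
Physical capital growth = (2148.9 − 1900) / 1900 = 13.1%.
The labor force growth = (3389.1 − 3300) / 3300 = 2.7%.
Labor's share = 1 − 0.27 = 0.73.
Physical capital: 0.27 × 13.1 = 3.537 pp.
The labor force: 0.73 × 2.7 = 1.971 pp.
TFP growth = 6.6 − 5.508 = 1.092%.

TFP growth was 1.09%.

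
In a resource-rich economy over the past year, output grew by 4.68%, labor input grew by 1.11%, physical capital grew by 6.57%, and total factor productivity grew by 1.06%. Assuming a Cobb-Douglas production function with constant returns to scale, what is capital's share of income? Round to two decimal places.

Capital's share of income is 0.46.

gY = gA + α·gK + (1−α)·gL, so gY − gA − gL = α(gK − gL).
4.68 − 1.06 − 1.11 = α × (6.57 − 1.11).
2.51 = 5.46 α, so α = 0.4597.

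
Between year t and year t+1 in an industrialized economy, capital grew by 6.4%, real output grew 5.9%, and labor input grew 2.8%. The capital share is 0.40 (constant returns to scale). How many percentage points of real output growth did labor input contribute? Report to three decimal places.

1.680 pp

Labor's share = 1 − 0.4 = 0.6.
Contribution = share × growth = 0.6 × 2.8 = 1.68 pp.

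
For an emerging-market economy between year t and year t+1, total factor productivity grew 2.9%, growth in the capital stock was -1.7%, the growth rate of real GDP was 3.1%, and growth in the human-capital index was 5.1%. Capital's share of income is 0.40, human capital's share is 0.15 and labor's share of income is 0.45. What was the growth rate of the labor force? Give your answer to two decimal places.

Labor's share = 1 − 0.4 − 0.15 = 0.45.
gY = gA + 0.4×(-1.7) + 0.15×5.1 + 0.45×g.
0.45×g = 3.1 − 2.9 − 0.085 = 0.115.
g = 0.115 / 0.45 = 0.2556%.

0.26%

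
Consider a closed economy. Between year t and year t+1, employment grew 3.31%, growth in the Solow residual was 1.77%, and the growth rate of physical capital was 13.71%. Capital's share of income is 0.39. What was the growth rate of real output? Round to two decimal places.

Labor's share = 1 − 0.39 = 0.61.
Physical capital: 0.39 × 13.71 = 5.3469 pp.
Employment: 0.61 × 3.31 = 2.0191 pp.
Output growth = 1.77 + 7.366 = 9.136%.

9.14%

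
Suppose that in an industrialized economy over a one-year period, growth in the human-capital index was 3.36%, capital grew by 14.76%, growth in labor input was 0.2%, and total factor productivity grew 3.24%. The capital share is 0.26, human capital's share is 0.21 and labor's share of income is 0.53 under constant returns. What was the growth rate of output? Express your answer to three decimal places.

Labor's share = 1 − 0.26 − 0.21 = 0.53.
Capital: 0.26 × 14.76 = 3.8376 pp.
The human-capital index: 0.21 × 3.36 = 0.7056 pp.
Labor input: 0.53 × 0.2 = 0.106 pp.
Output growth = 3.24 + 4.6492 = 7.8892%.

7.889%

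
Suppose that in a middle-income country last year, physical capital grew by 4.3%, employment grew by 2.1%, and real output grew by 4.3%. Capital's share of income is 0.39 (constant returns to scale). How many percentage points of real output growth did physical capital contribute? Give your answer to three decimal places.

Contribution = share × growth = 0.39 × 4.3 = 1.677 pp.

1.677 percentage points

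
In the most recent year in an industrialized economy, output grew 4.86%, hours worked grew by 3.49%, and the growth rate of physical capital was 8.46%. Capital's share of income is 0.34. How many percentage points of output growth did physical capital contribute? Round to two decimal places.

2.88 pp

Contribution = share × growth = 0.34 × 8.46 = 2.8764 pp.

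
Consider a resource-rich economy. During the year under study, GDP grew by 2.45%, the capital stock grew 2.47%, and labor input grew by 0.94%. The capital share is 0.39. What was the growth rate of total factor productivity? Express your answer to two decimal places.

0.91%

Labor's share = 1 − 0.39 = 0.61.
The capital stock: 0.39 × 2.47 = 0.9633 pp.
Labor input: 0.61 × 0.94 = 0.5734 pp.
TFP growth = 2.45 − 1.5367 = 0.9133%.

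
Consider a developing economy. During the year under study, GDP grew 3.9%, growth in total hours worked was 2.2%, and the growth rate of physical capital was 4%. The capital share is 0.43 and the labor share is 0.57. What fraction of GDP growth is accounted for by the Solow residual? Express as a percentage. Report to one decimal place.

The Solow residual accounted for 23.7% of growth.

Labor's share = 1 − 0.43 = 0.57.
Physical capital: 0.43 × 4 = 1.72 pp.
Total hours worked: 0.57 × 2.2 = 1.254 pp.
TFP growth = 3.9 − 2.974 = 0.926%.
TFP share of growth = 0.926 / 3.9 × 100 = 23.744%.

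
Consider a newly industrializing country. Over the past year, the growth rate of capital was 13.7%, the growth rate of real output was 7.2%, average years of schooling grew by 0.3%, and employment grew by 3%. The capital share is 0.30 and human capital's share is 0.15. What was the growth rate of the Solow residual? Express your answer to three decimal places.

1.395%

Labor's share = 1 − 0.3 − 0.15 = 0.55.
Capital: 0.3 × 13.7 = 4.11 pp.
Average years of schooling: 0.15 × 0.3 = 0.045 pp.
Employment: 0.55 × 3 = 1.65 pp.
TFP growth = 7.2 − 5.805 = 1.395%.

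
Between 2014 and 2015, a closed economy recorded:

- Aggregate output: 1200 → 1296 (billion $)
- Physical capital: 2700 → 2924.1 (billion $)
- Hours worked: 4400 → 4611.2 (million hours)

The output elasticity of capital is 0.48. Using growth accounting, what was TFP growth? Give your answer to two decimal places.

1.52%

Aggregate output growth = (1296 − 1200) / 1200 = 8%.
Physical capital growth = (2924.1 − 2700) / 2700 = 8.3%.
Hours worked growth = (4611.2 − 4400) / 4400 = 4.8%.
Labor's share = 1 − 0.48 = 0.52.
Physical capital: 0.48 × 8.3 = 3.984 pp.
Hours worked: 0.52 × 4.8 = 2.496 pp.
TFP growth = 8 − 6.48 = 1.52%.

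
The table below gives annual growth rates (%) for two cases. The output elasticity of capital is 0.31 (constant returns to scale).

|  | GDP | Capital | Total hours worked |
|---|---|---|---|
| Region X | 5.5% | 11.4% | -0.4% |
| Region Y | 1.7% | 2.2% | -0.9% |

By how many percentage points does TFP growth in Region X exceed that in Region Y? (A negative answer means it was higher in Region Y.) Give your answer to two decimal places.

0.60 percentage points

Labor's share = 1 − 0.31 = 0.69.
Region X: TFP = 5.5 − 3.534 + 0.276 = 2.242%.
Region Y: TFP = 1.7 − 0.682 + 0.621 = 1.639%.
Difference = 2.242 − (1.639) = 0.603 pp.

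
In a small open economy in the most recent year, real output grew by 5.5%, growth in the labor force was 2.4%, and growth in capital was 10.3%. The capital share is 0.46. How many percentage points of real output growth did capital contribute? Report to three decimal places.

Contribution = share × growth = 0.46 × 10.3 = 4.738 pp.

4.738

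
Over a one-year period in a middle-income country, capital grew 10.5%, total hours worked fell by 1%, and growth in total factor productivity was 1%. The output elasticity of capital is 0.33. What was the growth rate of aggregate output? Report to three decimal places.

3.795%

Labor's share = 1 − 0.33 = 0.67.
Capital: 0.33 × 10.5 = 3.465 pp.
Total hours worked: 0.67 × (-1) = -0.67 pp.
Output growth = 1 + 2.795 = 3.795%.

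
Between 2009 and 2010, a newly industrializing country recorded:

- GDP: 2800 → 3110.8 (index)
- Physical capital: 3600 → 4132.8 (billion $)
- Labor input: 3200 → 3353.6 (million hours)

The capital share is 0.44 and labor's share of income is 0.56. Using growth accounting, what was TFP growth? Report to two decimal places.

1.90%

GDP growth = (3110.8 − 2800) / 2800 = 11.1%.
Physical capital growth = (4132.8 − 3600) / 3600 = 14.8%.
Labor input growth = (3353.6 − 3200) / 3200 = 4.8%.
Labor's share = 1 − 0.44 = 0.56.
Physical capital: 0.44 × 14.8 = 6.512 pp.
Labor input: 0.56 × 4.8 = 2.688 pp.
TFP growth = 11.1 − 9.2 = 1.9%.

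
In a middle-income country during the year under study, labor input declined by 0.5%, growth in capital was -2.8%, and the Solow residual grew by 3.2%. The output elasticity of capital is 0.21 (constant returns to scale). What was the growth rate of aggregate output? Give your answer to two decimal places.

Aggregate output growth was 2.22%.

Labor's share = 1 − 0.21 = 0.79.
Capital: 0.21 × (-2.8) = -0.588 pp.
Labor input: 0.79 × (-0.5) = -0.395 pp.
Output growth = 3.2 + (-0.983) = 2.217%.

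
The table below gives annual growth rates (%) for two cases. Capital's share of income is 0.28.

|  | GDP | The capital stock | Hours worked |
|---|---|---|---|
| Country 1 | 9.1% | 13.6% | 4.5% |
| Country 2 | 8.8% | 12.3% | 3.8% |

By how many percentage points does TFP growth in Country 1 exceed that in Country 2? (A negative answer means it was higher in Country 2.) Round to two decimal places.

-0.57 percentage points

Labor's share = 1 − 0.28 = 0.72.
Country 1: TFP = 9.1 − 3.808 − 3.24 = 2.052%.
Country 2: TFP = 8.8 − 3.444 − 2.736 = 2.62%.
Difference = 2.052 − (2.62) = -0.568 pp.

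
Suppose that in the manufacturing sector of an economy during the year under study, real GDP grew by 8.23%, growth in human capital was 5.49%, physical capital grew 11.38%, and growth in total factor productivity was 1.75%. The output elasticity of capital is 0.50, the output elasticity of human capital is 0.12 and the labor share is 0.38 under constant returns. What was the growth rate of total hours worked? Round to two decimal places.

Labor's share = 1 − 0.5 − 0.12 = 0.38.
gY = gA + 0.5×11.38 + 0.12×5.49 + 0.38×g.
0.38×g = 8.23 − 1.75 − 6.3488 = 0.1312.
g = 0.1312 / 0.38 = 0.3453%.

0.35%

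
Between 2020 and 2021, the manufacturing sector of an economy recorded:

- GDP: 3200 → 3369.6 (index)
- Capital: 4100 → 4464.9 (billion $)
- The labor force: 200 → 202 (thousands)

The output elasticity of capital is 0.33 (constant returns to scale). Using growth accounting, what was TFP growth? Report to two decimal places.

GDP growth = (3369.6 − 3200) / 3200 = 5.3%.
Capital growth = (4464.9 − 4100) / 4100 = 8.9%.
The labor force growth = (202 − 200) / 200 = 1%.
Labor's share = 1 − 0.33 = 0.67.
Capital: 0.33 × 8.9 = 2.937 pp.
The labor force: 0.67 × 1 = 0.67 pp.
TFP growth = 5.3 − 3.607 = 1.693%.

TFP growth was 1.69%.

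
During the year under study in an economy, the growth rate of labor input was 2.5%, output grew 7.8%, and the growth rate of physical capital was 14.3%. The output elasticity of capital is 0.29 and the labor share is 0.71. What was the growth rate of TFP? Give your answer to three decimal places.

1.878%

Labor's share = 1 − 0.29 = 0.71.
Physical capital: 0.29 × 14.3 = 4.147 pp.
Labor input: 0.71 × 2.5 = 1.775 pp.
TFP growth = 7.8 − 5.922 = 1.878%.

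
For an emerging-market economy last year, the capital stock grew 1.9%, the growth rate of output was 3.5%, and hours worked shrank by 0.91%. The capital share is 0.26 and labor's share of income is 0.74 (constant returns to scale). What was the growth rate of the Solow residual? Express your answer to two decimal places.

3.68%

Labor's share = 1 − 0.26 = 0.74.
The capital stock: 0.26 × 1.9 = 0.494 pp.
Hours worked: 0.74 × (-0.91) = -0.6734 pp.
TFP growth = 3.5 + 0.1794 = 3.6794%.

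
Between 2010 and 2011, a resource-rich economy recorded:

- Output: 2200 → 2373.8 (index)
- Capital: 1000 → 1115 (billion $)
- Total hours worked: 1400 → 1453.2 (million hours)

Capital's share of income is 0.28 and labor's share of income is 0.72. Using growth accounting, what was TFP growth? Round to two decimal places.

Output growth = (2373.8 − 2200) / 2200 = 7.9%.
Capital growth = (1115 − 1000) / 1000 = 11.5%.
Total hours worked growth = (1453.2 − 1400) / 1400 = 3.8%.
Labor's share = 1 − 0.28 = 0.72.
Capital: 0.28 × 11.5 = 3.22 pp.
Total hours worked: 0.72 × 3.8 = 2.736 pp.
TFP growth = 7.9 − 5.956 = 1.944%.

1.94%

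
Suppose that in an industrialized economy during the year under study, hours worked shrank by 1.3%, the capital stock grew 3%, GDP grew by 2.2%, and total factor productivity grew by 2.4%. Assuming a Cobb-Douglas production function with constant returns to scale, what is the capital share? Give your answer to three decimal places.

gY = gA + α·gK + (1−α)·gL, so gY − gA − gL = α(gK − gL).
2.2 − 2.4 + 1.3 = α × (3 − (-1.3)).
1.1 = 4.3 α, so α = 0.25581.

α = 0.256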